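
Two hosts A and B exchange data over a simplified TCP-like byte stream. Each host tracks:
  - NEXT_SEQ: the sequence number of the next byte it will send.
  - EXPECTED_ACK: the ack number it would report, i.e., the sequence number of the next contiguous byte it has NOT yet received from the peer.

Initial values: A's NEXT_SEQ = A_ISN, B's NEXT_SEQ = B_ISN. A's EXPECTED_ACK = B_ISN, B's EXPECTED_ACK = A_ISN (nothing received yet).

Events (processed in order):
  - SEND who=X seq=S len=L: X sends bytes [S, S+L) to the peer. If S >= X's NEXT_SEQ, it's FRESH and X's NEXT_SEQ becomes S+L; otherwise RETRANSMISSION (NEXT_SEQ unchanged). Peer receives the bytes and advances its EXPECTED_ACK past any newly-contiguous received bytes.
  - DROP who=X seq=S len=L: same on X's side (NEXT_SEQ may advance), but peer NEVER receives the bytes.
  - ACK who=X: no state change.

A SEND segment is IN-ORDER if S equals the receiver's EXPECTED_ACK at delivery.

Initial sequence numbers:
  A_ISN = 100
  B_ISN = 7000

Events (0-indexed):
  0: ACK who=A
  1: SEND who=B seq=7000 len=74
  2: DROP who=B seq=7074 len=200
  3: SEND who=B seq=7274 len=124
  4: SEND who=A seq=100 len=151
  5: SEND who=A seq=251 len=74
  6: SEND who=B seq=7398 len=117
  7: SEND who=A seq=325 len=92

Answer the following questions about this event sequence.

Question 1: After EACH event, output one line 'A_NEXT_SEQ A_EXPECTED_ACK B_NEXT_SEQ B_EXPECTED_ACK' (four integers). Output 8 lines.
100 7000 7000 100
100 7074 7074 100
100 7074 7274 100
100 7074 7398 100
251 7074 7398 251
325 7074 7398 325
325 7074 7515 325
417 7074 7515 417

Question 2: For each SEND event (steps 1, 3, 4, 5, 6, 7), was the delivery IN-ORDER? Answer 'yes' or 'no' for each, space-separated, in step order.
Answer: yes no yes yes no yes

Derivation:
Step 1: SEND seq=7000 -> in-order
Step 3: SEND seq=7274 -> out-of-order
Step 4: SEND seq=100 -> in-order
Step 5: SEND seq=251 -> in-order
Step 6: SEND seq=7398 -> out-of-order
Step 7: SEND seq=325 -> in-order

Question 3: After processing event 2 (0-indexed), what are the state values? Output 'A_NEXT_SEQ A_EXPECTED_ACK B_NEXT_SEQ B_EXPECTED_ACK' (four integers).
After event 0: A_seq=100 A_ack=7000 B_seq=7000 B_ack=100
After event 1: A_seq=100 A_ack=7074 B_seq=7074 B_ack=100
After event 2: A_seq=100 A_ack=7074 B_seq=7274 B_ack=100

100 7074 7274 100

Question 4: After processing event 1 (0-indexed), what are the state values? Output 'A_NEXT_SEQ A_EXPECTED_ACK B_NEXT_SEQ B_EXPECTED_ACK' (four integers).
After event 0: A_seq=100 A_ack=7000 B_seq=7000 B_ack=100
After event 1: A_seq=100 A_ack=7074 B_seq=7074 B_ack=100

100 7074 7074 100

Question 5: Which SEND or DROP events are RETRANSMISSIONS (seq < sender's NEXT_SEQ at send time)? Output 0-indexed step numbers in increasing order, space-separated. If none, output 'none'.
Answer: none

Derivation:
Step 1: SEND seq=7000 -> fresh
Step 2: DROP seq=7074 -> fresh
Step 3: SEND seq=7274 -> fresh
Step 4: SEND seq=100 -> fresh
Step 5: SEND seq=251 -> fresh
Step 6: SEND seq=7398 -> fresh
Step 7: SEND seq=325 -> fresh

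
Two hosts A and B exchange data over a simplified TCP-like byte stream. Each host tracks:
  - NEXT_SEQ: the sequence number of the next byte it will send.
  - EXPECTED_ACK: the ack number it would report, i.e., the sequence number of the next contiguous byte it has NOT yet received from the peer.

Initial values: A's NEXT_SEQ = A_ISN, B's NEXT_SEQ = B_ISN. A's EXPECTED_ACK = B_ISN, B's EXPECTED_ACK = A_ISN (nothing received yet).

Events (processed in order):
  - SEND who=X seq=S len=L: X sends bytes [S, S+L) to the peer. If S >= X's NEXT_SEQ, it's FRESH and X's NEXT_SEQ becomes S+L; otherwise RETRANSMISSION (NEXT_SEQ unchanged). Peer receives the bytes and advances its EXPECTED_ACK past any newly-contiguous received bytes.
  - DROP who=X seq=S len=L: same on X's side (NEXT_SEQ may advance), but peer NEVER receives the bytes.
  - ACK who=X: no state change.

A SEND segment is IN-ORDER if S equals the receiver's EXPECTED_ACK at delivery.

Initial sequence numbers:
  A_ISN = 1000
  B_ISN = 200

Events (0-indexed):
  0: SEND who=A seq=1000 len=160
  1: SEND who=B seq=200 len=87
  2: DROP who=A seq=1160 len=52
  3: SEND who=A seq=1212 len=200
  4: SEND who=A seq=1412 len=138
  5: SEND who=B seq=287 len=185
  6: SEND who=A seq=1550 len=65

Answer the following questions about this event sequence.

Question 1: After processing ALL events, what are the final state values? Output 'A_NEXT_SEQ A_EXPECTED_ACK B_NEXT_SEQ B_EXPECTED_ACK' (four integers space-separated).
Answer: 1615 472 472 1160

Derivation:
After event 0: A_seq=1160 A_ack=200 B_seq=200 B_ack=1160
After event 1: A_seq=1160 A_ack=287 B_seq=287 B_ack=1160
After event 2: A_seq=1212 A_ack=287 B_seq=287 B_ack=1160
After event 3: A_seq=1412 A_ack=287 B_seq=287 B_ack=1160
After event 4: A_seq=1550 A_ack=287 B_seq=287 B_ack=1160
After event 5: A_seq=1550 A_ack=472 B_seq=472 B_ack=1160
After event 6: A_seq=1615 A_ack=472 B_seq=472 B_ack=1160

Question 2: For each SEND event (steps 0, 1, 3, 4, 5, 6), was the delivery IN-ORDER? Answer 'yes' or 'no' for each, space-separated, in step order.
Step 0: SEND seq=1000 -> in-order
Step 1: SEND seq=200 -> in-order
Step 3: SEND seq=1212 -> out-of-order
Step 4: SEND seq=1412 -> out-of-order
Step 5: SEND seq=287 -> in-order
Step 6: SEND seq=1550 -> out-of-order

Answer: yes yes no no yes no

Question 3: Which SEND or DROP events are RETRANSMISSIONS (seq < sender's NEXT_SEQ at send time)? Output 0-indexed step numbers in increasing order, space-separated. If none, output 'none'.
Answer: none

Derivation:
Step 0: SEND seq=1000 -> fresh
Step 1: SEND seq=200 -> fresh
Step 2: DROP seq=1160 -> fresh
Step 3: SEND seq=1212 -> fresh
Step 4: SEND seq=1412 -> fresh
Step 5: SEND seq=287 -> fresh
Step 6: SEND seq=1550 -> fresh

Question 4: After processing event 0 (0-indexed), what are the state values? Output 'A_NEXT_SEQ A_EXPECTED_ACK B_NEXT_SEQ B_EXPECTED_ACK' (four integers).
After event 0: A_seq=1160 A_ack=200 B_seq=200 B_ack=1160

1160 200 200 1160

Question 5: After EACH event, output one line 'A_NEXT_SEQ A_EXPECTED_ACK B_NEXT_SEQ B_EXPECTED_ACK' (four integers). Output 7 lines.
1160 200 200 1160
1160 287 287 1160
1212 287 287 1160
1412 287 287 1160
1550 287 287 1160
1550 472 472 1160
1615 472 472 1160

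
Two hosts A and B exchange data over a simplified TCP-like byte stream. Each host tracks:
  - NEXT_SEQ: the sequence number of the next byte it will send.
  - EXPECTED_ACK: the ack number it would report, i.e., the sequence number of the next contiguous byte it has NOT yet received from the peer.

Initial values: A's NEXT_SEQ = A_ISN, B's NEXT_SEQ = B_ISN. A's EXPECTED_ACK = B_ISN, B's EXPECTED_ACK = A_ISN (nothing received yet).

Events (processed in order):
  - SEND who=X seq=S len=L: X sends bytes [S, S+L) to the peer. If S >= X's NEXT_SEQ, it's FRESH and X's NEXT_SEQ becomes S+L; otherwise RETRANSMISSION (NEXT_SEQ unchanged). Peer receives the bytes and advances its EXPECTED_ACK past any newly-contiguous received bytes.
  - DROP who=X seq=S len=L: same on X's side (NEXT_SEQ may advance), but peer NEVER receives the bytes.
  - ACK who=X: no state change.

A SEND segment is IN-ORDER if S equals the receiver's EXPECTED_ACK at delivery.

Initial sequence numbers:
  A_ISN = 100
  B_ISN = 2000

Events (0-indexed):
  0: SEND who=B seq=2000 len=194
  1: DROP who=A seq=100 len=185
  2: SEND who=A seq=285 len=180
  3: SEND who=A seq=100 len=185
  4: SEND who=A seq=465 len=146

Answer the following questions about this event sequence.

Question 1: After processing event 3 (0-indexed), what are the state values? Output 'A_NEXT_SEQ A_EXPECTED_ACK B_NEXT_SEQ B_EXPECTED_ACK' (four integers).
After event 0: A_seq=100 A_ack=2194 B_seq=2194 B_ack=100
After event 1: A_seq=285 A_ack=2194 B_seq=2194 B_ack=100
After event 2: A_seq=465 A_ack=2194 B_seq=2194 B_ack=100
After event 3: A_seq=465 A_ack=2194 B_seq=2194 B_ack=465

465 2194 2194 465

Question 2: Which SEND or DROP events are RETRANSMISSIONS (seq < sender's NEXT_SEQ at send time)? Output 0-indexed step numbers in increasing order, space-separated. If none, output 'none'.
Answer: 3

Derivation:
Step 0: SEND seq=2000 -> fresh
Step 1: DROP seq=100 -> fresh
Step 2: SEND seq=285 -> fresh
Step 3: SEND seq=100 -> retransmit
Step 4: SEND seq=465 -> fresh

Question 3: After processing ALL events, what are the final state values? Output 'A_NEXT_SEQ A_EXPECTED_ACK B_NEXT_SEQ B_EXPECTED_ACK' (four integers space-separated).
After event 0: A_seq=100 A_ack=2194 B_seq=2194 B_ack=100
After event 1: A_seq=285 A_ack=2194 B_seq=2194 B_ack=100
After event 2: A_seq=465 A_ack=2194 B_seq=2194 B_ack=100
After event 3: A_seq=465 A_ack=2194 B_seq=2194 B_ack=465
After event 4: A_seq=611 A_ack=2194 B_seq=2194 B_ack=611

Answer: 611 2194 2194 611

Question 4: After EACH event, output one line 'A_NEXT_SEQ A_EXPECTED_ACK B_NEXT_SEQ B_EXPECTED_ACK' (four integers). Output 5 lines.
100 2194 2194 100
285 2194 2194 100
465 2194 2194 100
465 2194 2194 465
611 2194 2194 611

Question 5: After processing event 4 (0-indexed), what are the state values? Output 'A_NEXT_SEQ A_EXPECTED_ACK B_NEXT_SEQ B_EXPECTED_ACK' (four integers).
After event 0: A_seq=100 A_ack=2194 B_seq=2194 B_ack=100
After event 1: A_seq=285 A_ack=2194 B_seq=2194 B_ack=100
After event 2: A_seq=465 A_ack=2194 B_seq=2194 B_ack=100
After event 3: A_seq=465 A_ack=2194 B_seq=2194 B_ack=465
After event 4: A_seq=611 A_ack=2194 B_seq=2194 B_ack=611

611 2194 2194 611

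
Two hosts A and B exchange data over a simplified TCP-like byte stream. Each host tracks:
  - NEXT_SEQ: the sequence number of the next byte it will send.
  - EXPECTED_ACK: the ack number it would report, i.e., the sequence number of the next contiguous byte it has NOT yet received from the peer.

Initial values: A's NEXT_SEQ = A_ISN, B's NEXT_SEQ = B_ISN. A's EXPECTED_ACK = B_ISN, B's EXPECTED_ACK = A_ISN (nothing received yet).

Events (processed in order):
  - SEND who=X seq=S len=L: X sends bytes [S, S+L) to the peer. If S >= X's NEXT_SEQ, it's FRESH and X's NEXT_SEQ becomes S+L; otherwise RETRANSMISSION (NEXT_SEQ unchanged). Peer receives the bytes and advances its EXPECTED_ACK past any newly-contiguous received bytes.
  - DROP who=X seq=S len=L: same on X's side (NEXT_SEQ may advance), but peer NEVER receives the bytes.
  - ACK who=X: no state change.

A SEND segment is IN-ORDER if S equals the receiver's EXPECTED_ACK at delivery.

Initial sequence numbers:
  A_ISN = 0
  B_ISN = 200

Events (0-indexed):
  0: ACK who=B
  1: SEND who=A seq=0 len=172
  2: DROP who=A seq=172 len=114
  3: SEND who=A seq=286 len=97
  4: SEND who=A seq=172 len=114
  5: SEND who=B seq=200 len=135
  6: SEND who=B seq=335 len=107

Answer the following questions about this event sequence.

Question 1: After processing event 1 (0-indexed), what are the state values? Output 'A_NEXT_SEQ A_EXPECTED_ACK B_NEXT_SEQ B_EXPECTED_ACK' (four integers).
After event 0: A_seq=0 A_ack=200 B_seq=200 B_ack=0
After event 1: A_seq=172 A_ack=200 B_seq=200 B_ack=172

172 200 200 172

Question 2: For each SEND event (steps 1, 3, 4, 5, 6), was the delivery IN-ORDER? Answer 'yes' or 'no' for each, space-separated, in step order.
Step 1: SEND seq=0 -> in-order
Step 3: SEND seq=286 -> out-of-order
Step 4: SEND seq=172 -> in-order
Step 5: SEND seq=200 -> in-order
Step 6: SEND seq=335 -> in-order

Answer: yes no yes yes yes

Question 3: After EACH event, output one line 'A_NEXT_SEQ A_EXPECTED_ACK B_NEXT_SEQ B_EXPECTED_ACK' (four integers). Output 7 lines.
0 200 200 0
172 200 200 172
286 200 200 172
383 200 200 172
383 200 200 383
383 335 335 383
383 442 442 383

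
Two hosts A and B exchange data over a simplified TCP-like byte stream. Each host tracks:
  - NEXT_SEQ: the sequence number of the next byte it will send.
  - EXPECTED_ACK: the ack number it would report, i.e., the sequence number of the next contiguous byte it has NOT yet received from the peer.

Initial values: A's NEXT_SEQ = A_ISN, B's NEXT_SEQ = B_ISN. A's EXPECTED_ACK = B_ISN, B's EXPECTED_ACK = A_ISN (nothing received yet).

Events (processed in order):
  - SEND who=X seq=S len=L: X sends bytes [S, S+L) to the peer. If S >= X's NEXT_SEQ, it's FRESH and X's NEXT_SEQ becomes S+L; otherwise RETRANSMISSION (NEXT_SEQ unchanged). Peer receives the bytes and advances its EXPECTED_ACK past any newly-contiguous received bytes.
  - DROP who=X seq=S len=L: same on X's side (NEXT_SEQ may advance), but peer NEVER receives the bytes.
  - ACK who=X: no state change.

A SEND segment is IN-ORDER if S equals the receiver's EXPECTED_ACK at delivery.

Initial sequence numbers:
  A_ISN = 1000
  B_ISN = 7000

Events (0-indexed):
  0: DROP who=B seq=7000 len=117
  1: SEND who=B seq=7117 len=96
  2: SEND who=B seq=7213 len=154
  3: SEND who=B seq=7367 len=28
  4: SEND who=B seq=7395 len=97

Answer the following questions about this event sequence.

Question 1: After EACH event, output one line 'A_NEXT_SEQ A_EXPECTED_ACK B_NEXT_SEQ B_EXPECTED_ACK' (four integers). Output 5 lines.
1000 7000 7117 1000
1000 7000 7213 1000
1000 7000 7367 1000
1000 7000 7395 1000
1000 7000 7492 1000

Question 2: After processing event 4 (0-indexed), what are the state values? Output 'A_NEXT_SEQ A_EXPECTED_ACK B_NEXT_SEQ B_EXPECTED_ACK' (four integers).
After event 0: A_seq=1000 A_ack=7000 B_seq=7117 B_ack=1000
After event 1: A_seq=1000 A_ack=7000 B_seq=7213 B_ack=1000
After event 2: A_seq=1000 A_ack=7000 B_seq=7367 B_ack=1000
After event 3: A_seq=1000 A_ack=7000 B_seq=7395 B_ack=1000
After event 4: A_seq=1000 A_ack=7000 B_seq=7492 B_ack=1000

1000 7000 7492 1000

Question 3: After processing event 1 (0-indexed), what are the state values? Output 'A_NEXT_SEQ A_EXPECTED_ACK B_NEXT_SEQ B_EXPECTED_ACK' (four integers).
After event 0: A_seq=1000 A_ack=7000 B_seq=7117 B_ack=1000
After event 1: A_seq=1000 A_ack=7000 B_seq=7213 B_ack=1000

1000 7000 7213 1000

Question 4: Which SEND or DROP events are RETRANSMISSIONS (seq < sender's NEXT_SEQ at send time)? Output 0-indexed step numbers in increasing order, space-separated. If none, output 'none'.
Answer: none

Derivation:
Step 0: DROP seq=7000 -> fresh
Step 1: SEND seq=7117 -> fresh
Step 2: SEND seq=7213 -> fresh
Step 3: SEND seq=7367 -> fresh
Step 4: SEND seq=7395 -> fresh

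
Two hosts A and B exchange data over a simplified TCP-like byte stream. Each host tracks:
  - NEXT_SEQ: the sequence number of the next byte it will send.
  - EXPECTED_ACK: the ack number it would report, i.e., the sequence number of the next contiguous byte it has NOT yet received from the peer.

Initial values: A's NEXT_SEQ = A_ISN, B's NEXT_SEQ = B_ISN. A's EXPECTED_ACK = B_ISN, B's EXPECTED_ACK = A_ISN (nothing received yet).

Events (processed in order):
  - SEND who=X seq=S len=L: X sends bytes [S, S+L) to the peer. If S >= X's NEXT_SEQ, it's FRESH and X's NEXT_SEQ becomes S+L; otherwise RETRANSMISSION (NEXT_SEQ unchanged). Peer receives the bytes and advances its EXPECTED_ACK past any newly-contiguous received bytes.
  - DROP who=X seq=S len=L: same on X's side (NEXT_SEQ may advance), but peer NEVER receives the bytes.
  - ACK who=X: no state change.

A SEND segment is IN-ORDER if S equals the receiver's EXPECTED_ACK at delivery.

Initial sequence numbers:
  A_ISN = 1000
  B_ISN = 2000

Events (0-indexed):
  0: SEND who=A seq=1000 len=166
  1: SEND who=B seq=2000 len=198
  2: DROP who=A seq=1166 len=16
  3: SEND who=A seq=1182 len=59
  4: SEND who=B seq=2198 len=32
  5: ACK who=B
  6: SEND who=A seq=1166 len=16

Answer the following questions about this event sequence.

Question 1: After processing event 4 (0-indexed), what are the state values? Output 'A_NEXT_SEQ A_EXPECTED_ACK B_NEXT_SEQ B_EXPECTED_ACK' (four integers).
After event 0: A_seq=1166 A_ack=2000 B_seq=2000 B_ack=1166
After event 1: A_seq=1166 A_ack=2198 B_seq=2198 B_ack=1166
After event 2: A_seq=1182 A_ack=2198 B_seq=2198 B_ack=1166
After event 3: A_seq=1241 A_ack=2198 B_seq=2198 B_ack=1166
After event 4: A_seq=1241 A_ack=2230 B_seq=2230 B_ack=1166

1241 2230 2230 1166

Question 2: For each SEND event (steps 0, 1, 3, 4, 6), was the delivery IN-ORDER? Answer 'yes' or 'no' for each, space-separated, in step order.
Step 0: SEND seq=1000 -> in-order
Step 1: SEND seq=2000 -> in-order
Step 3: SEND seq=1182 -> out-of-order
Step 4: SEND seq=2198 -> in-order
Step 6: SEND seq=1166 -> in-order

Answer: yes yes no yes yes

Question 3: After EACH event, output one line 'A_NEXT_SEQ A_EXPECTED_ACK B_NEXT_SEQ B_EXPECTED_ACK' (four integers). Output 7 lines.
1166 2000 2000 1166
1166 2198 2198 1166
1182 2198 2198 1166
1241 2198 2198 1166
1241 2230 2230 1166
1241 2230 2230 1166
1241 2230 2230 1241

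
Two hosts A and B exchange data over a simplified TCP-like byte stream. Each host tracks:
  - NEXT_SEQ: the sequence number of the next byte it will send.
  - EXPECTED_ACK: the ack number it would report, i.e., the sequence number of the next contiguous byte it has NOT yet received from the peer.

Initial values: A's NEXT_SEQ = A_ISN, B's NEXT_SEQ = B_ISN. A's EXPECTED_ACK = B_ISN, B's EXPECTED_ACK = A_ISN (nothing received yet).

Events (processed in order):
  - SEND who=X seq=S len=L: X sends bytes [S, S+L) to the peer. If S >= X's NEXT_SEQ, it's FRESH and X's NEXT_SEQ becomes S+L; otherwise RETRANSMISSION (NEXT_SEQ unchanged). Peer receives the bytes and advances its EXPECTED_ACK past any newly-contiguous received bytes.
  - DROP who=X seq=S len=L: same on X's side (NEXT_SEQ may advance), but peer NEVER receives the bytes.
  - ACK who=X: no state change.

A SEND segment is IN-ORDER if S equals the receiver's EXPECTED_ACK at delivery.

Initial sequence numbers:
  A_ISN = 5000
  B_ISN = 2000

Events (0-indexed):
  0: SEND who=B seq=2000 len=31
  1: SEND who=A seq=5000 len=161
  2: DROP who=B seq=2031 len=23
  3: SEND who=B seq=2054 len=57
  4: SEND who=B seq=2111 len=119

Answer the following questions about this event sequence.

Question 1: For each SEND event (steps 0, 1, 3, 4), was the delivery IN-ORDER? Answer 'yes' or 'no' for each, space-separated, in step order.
Answer: yes yes no no

Derivation:
Step 0: SEND seq=2000 -> in-order
Step 1: SEND seq=5000 -> in-order
Step 3: SEND seq=2054 -> out-of-order
Step 4: SEND seq=2111 -> out-of-order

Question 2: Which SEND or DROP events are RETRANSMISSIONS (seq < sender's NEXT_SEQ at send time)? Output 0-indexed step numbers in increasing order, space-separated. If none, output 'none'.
Step 0: SEND seq=2000 -> fresh
Step 1: SEND seq=5000 -> fresh
Step 2: DROP seq=2031 -> fresh
Step 3: SEND seq=2054 -> fresh
Step 4: SEND seq=2111 -> fresh

Answer: none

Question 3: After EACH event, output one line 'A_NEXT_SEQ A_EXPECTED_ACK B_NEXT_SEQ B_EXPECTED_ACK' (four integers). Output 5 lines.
5000 2031 2031 5000
5161 2031 2031 5161
5161 2031 2054 5161
5161 2031 2111 5161
5161 2031 2230 5161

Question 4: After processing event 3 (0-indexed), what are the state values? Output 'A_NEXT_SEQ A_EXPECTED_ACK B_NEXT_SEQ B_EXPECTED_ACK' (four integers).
After event 0: A_seq=5000 A_ack=2031 B_seq=2031 B_ack=5000
After event 1: A_seq=5161 A_ack=2031 B_seq=2031 B_ack=5161
After event 2: A_seq=5161 A_ack=2031 B_seq=2054 B_ack=5161
After event 3: A_seq=5161 A_ack=2031 B_seq=2111 B_ack=5161

5161 2031 2111 5161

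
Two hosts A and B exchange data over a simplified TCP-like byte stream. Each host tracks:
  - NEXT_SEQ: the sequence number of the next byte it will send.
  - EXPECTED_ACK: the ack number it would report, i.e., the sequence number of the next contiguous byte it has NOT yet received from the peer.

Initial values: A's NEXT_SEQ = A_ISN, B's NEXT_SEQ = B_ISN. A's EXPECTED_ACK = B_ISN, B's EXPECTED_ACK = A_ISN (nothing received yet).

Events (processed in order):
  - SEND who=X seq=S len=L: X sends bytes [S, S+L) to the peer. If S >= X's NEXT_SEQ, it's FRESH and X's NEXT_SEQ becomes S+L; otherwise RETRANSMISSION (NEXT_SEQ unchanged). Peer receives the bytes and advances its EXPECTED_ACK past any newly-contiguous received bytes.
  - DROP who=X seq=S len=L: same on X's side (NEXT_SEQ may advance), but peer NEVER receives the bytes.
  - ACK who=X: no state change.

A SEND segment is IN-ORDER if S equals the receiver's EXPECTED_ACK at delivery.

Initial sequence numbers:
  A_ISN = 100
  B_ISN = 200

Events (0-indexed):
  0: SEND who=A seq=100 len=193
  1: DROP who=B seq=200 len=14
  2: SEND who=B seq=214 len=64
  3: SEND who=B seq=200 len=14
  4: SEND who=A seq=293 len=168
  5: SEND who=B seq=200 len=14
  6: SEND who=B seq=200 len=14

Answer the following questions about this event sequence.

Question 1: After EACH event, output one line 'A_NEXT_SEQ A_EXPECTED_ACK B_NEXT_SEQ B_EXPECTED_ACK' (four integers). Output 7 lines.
293 200 200 293
293 200 214 293
293 200 278 293
293 278 278 293
461 278 278 461
461 278 278 461
461 278 278 461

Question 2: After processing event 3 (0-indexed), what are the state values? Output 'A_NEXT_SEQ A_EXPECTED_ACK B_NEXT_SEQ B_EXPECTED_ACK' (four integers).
After event 0: A_seq=293 A_ack=200 B_seq=200 B_ack=293
After event 1: A_seq=293 A_ack=200 B_seq=214 B_ack=293
After event 2: A_seq=293 A_ack=200 B_seq=278 B_ack=293
After event 3: A_seq=293 A_ack=278 B_seq=278 B_ack=293

293 278 278 293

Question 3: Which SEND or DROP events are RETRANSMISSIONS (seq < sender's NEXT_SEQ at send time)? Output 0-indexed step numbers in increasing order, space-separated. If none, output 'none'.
Answer: 3 5 6

Derivation:
Step 0: SEND seq=100 -> fresh
Step 1: DROP seq=200 -> fresh
Step 2: SEND seq=214 -> fresh
Step 3: SEND seq=200 -> retransmit
Step 4: SEND seq=293 -> fresh
Step 5: SEND seq=200 -> retransmit
Step 6: SEND seq=200 -> retransmit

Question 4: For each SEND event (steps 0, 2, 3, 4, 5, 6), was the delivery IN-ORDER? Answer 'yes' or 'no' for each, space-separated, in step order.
Step 0: SEND seq=100 -> in-order
Step 2: SEND seq=214 -> out-of-order
Step 3: SEND seq=200 -> in-order
Step 4: SEND seq=293 -> in-order
Step 5: SEND seq=200 -> out-of-order
Step 6: SEND seq=200 -> out-of-order

Answer: yes no yes yes no no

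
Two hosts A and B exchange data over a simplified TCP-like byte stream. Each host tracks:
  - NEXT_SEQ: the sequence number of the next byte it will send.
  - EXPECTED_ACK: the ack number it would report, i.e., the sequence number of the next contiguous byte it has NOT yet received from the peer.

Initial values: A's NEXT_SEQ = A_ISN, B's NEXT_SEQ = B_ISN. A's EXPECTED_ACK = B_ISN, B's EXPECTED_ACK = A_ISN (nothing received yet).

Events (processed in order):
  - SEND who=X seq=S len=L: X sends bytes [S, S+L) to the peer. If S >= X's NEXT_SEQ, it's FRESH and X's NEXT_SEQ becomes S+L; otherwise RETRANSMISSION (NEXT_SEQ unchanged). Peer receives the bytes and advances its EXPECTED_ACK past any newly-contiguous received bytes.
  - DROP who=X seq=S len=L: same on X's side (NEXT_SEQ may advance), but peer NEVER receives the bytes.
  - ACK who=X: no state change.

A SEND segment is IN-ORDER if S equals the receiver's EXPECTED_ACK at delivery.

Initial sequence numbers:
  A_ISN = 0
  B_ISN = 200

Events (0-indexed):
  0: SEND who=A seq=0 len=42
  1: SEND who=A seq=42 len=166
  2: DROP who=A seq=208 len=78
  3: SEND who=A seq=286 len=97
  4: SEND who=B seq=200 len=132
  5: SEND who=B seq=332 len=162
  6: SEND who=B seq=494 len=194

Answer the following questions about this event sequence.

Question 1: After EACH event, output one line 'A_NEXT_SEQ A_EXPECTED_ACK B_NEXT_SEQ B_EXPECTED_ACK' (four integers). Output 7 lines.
42 200 200 42
208 200 200 208
286 200 200 208
383 200 200 208
383 332 332 208
383 494 494 208
383 688 688 208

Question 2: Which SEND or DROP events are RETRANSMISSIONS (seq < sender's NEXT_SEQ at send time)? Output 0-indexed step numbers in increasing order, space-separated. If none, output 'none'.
Step 0: SEND seq=0 -> fresh
Step 1: SEND seq=42 -> fresh
Step 2: DROP seq=208 -> fresh
Step 3: SEND seq=286 -> fresh
Step 4: SEND seq=200 -> fresh
Step 5: SEND seq=332 -> fresh
Step 6: SEND seq=494 -> fresh

Answer: none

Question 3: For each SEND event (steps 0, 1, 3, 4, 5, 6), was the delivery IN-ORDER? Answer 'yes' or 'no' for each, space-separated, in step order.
Step 0: SEND seq=0 -> in-order
Step 1: SEND seq=42 -> in-order
Step 3: SEND seq=286 -> out-of-order
Step 4: SEND seq=200 -> in-order
Step 5: SEND seq=332 -> in-order
Step 6: SEND seq=494 -> in-order

Answer: yes yes no yes yes yes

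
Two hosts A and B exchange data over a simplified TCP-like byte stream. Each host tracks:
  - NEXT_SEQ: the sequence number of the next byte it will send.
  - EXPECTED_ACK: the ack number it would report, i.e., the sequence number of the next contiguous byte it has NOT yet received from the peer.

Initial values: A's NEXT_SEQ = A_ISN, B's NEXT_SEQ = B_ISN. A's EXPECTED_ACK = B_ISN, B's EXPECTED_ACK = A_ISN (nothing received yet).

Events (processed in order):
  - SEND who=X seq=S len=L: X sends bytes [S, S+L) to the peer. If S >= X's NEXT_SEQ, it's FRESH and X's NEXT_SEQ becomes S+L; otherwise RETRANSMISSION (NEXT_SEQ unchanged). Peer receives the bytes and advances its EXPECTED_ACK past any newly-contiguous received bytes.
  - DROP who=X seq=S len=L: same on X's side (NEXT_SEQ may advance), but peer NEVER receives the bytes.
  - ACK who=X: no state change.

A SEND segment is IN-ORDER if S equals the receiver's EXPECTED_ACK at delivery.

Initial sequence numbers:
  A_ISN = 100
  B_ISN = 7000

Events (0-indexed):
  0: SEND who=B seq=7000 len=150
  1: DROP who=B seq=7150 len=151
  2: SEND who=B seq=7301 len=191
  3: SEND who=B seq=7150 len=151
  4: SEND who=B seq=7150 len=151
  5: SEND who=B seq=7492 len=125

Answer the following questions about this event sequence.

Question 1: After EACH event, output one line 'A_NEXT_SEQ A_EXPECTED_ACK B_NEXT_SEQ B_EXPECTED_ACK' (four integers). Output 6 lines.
100 7150 7150 100
100 7150 7301 100
100 7150 7492 100
100 7492 7492 100
100 7492 7492 100
100 7617 7617 100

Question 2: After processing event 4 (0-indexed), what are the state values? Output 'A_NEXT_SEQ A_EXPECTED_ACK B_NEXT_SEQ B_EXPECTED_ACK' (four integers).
After event 0: A_seq=100 A_ack=7150 B_seq=7150 B_ack=100
After event 1: A_seq=100 A_ack=7150 B_seq=7301 B_ack=100
After event 2: A_seq=100 A_ack=7150 B_seq=7492 B_ack=100
After event 3: A_seq=100 A_ack=7492 B_seq=7492 B_ack=100
After event 4: A_seq=100 A_ack=7492 B_seq=7492 B_ack=100

100 7492 7492 100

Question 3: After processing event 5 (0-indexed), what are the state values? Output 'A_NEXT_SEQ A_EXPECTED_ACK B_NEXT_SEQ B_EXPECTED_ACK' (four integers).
After event 0: A_seq=100 A_ack=7150 B_seq=7150 B_ack=100
After event 1: A_seq=100 A_ack=7150 B_seq=7301 B_ack=100
After event 2: A_seq=100 A_ack=7150 B_seq=7492 B_ack=100
After event 3: A_seq=100 A_ack=7492 B_seq=7492 B_ack=100
After event 4: A_seq=100 A_ack=7492 B_seq=7492 B_ack=100
After event 5: A_seq=100 A_ack=7617 B_seq=7617 B_ack=100

100 7617 7617 100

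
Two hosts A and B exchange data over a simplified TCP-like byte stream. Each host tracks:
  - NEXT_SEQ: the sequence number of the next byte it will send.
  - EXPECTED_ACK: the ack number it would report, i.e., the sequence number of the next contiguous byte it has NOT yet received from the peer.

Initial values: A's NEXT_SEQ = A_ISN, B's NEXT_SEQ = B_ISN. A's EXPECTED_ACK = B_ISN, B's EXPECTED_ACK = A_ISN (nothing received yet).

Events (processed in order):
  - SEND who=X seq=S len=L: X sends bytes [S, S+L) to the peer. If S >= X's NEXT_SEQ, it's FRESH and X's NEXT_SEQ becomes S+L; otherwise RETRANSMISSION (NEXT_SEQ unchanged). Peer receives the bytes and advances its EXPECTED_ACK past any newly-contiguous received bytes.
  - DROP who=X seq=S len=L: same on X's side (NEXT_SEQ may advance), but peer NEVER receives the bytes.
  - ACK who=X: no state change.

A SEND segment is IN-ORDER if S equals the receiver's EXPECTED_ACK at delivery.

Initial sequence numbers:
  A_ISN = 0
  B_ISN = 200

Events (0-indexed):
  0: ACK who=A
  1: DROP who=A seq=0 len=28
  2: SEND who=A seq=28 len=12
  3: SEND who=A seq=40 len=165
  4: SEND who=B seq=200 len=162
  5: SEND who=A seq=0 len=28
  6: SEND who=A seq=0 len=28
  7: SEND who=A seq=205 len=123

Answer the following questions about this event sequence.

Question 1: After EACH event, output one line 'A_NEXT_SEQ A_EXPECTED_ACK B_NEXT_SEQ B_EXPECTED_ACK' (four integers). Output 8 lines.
0 200 200 0
28 200 200 0
40 200 200 0
205 200 200 0
205 362 362 0
205 362 362 205
205 362 362 205
328 362 362 328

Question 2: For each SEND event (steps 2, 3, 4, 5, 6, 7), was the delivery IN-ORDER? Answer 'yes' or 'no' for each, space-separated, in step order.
Step 2: SEND seq=28 -> out-of-order
Step 3: SEND seq=40 -> out-of-order
Step 4: SEND seq=200 -> in-order
Step 5: SEND seq=0 -> in-order
Step 6: SEND seq=0 -> out-of-order
Step 7: SEND seq=205 -> in-order

Answer: no no yes yes no yes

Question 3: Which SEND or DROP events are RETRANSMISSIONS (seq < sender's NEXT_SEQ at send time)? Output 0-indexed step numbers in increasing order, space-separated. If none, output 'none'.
Step 1: DROP seq=0 -> fresh
Step 2: SEND seq=28 -> fresh
Step 3: SEND seq=40 -> fresh
Step 4: SEND seq=200 -> fresh
Step 5: SEND seq=0 -> retransmit
Step 6: SEND seq=0 -> retransmit
Step 7: SEND seq=205 -> fresh

Answer: 5 6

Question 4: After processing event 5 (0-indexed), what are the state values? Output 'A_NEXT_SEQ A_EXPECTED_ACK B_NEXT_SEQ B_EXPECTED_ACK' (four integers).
After event 0: A_seq=0 A_ack=200 B_seq=200 B_ack=0
After event 1: A_seq=28 A_ack=200 B_seq=200 B_ack=0
After event 2: A_seq=40 A_ack=200 B_seq=200 B_ack=0
After event 3: A_seq=205 A_ack=200 B_seq=200 B_ack=0
After event 4: A_seq=205 A_ack=362 B_seq=362 B_ack=0
After event 5: A_seq=205 A_ack=362 B_seq=362 B_ack=205

205 362 362 205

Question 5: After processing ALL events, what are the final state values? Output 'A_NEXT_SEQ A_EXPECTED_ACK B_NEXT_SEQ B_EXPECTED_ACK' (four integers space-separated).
After event 0: A_seq=0 A_ack=200 B_seq=200 B_ack=0
After event 1: A_seq=28 A_ack=200 B_seq=200 B_ack=0
After event 2: A_seq=40 A_ack=200 B_seq=200 B_ack=0
After event 3: A_seq=205 A_ack=200 B_seq=200 B_ack=0
After event 4: A_seq=205 A_ack=362 B_seq=362 B_ack=0
After event 5: A_seq=205 A_ack=362 B_seq=362 B_ack=205
After event 6: A_seq=205 A_ack=362 B_seq=362 B_ack=205
After event 7: A_seq=328 A_ack=362 B_seq=362 B_ack=328

Answer: 328 362 362 328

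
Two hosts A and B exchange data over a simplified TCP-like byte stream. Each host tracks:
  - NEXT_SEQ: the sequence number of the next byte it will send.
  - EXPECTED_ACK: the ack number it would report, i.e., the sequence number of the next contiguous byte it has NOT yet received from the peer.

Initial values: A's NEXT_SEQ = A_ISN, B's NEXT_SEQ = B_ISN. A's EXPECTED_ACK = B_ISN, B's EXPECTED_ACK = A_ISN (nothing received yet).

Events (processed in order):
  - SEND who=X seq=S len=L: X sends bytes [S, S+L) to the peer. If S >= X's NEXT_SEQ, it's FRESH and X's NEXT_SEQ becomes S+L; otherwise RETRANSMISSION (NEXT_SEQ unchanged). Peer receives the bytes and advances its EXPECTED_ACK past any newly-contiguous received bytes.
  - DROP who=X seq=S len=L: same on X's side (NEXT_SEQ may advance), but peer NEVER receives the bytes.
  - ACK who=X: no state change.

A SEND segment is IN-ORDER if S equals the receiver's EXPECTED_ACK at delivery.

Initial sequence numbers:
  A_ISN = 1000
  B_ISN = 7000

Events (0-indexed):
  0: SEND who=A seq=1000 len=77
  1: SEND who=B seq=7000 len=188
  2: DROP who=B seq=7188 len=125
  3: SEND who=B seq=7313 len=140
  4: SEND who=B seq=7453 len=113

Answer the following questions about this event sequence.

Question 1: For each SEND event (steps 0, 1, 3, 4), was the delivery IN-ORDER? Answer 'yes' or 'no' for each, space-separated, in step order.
Step 0: SEND seq=1000 -> in-order
Step 1: SEND seq=7000 -> in-order
Step 3: SEND seq=7313 -> out-of-order
Step 4: SEND seq=7453 -> out-of-order

Answer: yes yes no no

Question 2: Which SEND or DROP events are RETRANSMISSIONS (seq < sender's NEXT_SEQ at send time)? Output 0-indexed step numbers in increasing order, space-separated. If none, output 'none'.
Answer: none

Derivation:
Step 0: SEND seq=1000 -> fresh
Step 1: SEND seq=7000 -> fresh
Step 2: DROP seq=7188 -> fresh
Step 3: SEND seq=7313 -> fresh
Step 4: SEND seq=7453 -> fresh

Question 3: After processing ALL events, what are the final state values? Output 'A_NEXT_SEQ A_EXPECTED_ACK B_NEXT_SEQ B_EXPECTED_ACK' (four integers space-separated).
Answer: 1077 7188 7566 1077

Derivation:
After event 0: A_seq=1077 A_ack=7000 B_seq=7000 B_ack=1077
After event 1: A_seq=1077 A_ack=7188 B_seq=7188 B_ack=1077
After event 2: A_seq=1077 A_ack=7188 B_seq=7313 B_ack=1077
After event 3: A_seq=1077 A_ack=7188 B_seq=7453 B_ack=1077
After event 4: A_seq=1077 A_ack=7188 B_seq=7566 B_ack=1077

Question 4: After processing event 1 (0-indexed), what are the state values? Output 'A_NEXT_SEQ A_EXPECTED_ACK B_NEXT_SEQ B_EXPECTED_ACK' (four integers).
After event 0: A_seq=1077 A_ack=7000 B_seq=7000 B_ack=1077
After event 1: A_seq=1077 A_ack=7188 B_seq=7188 B_ack=1077

1077 7188 7188 1077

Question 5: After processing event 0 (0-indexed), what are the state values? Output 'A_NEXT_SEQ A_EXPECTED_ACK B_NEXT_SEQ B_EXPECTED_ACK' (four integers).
After event 0: A_seq=1077 A_ack=7000 B_seq=7000 B_ack=1077

1077 7000 7000 1077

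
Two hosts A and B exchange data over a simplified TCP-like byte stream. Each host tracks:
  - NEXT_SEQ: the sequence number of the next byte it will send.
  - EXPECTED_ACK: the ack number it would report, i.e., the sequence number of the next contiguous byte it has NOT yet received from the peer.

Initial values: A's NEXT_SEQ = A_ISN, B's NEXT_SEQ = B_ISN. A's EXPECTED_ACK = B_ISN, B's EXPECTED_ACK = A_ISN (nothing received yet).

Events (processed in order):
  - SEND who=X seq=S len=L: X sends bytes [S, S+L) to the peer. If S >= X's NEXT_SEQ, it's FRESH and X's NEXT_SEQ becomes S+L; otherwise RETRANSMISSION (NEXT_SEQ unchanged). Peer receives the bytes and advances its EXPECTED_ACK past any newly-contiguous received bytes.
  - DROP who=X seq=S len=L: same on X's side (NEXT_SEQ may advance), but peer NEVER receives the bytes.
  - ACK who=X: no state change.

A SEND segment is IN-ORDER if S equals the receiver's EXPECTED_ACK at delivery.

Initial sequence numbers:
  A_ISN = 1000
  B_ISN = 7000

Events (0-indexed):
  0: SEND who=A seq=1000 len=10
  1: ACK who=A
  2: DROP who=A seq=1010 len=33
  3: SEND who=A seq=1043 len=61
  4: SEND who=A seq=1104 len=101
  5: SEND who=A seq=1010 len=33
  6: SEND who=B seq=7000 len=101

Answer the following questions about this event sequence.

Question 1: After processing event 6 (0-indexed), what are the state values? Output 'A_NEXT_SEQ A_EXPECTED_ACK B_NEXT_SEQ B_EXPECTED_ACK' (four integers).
After event 0: A_seq=1010 A_ack=7000 B_seq=7000 B_ack=1010
After event 1: A_seq=1010 A_ack=7000 B_seq=7000 B_ack=1010
After event 2: A_seq=1043 A_ack=7000 B_seq=7000 B_ack=1010
After event 3: A_seq=1104 A_ack=7000 B_seq=7000 B_ack=1010
After event 4: A_seq=1205 A_ack=7000 B_seq=7000 B_ack=1010
After event 5: A_seq=1205 A_ack=7000 B_seq=7000 B_ack=1205
After event 6: A_seq=1205 A_ack=7101 B_seq=7101 B_ack=1205

1205 7101 7101 1205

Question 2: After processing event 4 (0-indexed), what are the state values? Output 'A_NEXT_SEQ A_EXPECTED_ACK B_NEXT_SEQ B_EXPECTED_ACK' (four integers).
After event 0: A_seq=1010 A_ack=7000 B_seq=7000 B_ack=1010
After event 1: A_seq=1010 A_ack=7000 B_seq=7000 B_ack=1010
After event 2: A_seq=1043 A_ack=7000 B_seq=7000 B_ack=1010
After event 3: A_seq=1104 A_ack=7000 B_seq=7000 B_ack=1010
After event 4: A_seq=1205 A_ack=7000 B_seq=7000 B_ack=1010

1205 7000 7000 1010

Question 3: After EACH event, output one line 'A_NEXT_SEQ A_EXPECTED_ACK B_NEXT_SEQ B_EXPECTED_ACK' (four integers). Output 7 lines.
1010 7000 7000 1010
1010 7000 7000 1010
1043 7000 7000 1010
1104 7000 7000 1010
1205 7000 7000 1010
1205 7000 7000 1205
1205 7101 7101 1205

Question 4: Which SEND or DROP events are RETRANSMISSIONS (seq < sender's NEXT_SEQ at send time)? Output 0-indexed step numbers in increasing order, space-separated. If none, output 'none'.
Answer: 5

Derivation:
Step 0: SEND seq=1000 -> fresh
Step 2: DROP seq=1010 -> fresh
Step 3: SEND seq=1043 -> fresh
Step 4: SEND seq=1104 -> fresh
Step 5: SEND seq=1010 -> retransmit
Step 6: SEND seq=7000 -> fresh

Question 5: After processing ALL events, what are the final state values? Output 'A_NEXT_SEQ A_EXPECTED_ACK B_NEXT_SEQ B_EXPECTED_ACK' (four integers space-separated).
Answer: 1205 7101 7101 1205

Derivation:
After event 0: A_seq=1010 A_ack=7000 B_seq=7000 B_ack=1010
After event 1: A_seq=1010 A_ack=7000 B_seq=7000 B_ack=1010
After event 2: A_seq=1043 A_ack=7000 B_seq=7000 B_ack=1010
After event 3: A_seq=1104 A_ack=7000 B_seq=7000 B_ack=1010
After event 4: A_seq=1205 A_ack=7000 B_seq=7000 B_ack=1010
After event 5: A_seq=1205 A_ack=7000 B_seq=7000 B_ack=1205
After event 6: A_seq=1205 A_ack=7101 B_seq=7101 B_ack=1205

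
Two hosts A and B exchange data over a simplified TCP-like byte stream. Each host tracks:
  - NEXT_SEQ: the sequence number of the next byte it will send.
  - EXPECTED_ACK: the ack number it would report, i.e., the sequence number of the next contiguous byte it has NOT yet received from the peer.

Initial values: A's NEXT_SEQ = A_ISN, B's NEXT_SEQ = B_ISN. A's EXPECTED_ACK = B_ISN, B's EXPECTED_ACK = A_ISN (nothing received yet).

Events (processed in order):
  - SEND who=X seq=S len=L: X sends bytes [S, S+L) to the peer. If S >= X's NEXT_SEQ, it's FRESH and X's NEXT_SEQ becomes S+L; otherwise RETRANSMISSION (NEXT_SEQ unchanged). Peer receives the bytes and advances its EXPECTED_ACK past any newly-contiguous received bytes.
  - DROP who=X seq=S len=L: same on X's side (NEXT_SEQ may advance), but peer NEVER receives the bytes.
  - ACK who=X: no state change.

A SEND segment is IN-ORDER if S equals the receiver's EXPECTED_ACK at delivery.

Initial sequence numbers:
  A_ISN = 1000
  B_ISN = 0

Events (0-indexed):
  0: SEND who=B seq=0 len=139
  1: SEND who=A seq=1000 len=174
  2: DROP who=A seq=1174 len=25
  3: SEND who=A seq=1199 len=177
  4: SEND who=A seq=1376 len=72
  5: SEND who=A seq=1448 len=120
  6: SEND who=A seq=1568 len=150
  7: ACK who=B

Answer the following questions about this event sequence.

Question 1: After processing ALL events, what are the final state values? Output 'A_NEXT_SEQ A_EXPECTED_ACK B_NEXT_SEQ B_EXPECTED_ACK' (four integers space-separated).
After event 0: A_seq=1000 A_ack=139 B_seq=139 B_ack=1000
After event 1: A_seq=1174 A_ack=139 B_seq=139 B_ack=1174
After event 2: A_seq=1199 A_ack=139 B_seq=139 B_ack=1174
After event 3: A_seq=1376 A_ack=139 B_seq=139 B_ack=1174
After event 4: A_seq=1448 A_ack=139 B_seq=139 B_ack=1174
After event 5: A_seq=1568 A_ack=139 B_seq=139 B_ack=1174
After event 6: A_seq=1718 A_ack=139 B_seq=139 B_ack=1174
After event 7: A_seq=1718 A_ack=139 B_seq=139 B_ack=1174

Answer: 1718 139 139 1174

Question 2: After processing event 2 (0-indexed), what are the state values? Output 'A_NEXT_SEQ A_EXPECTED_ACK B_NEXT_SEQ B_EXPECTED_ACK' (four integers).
After event 0: A_seq=1000 A_ack=139 B_seq=139 B_ack=1000
After event 1: A_seq=1174 A_ack=139 B_seq=139 B_ack=1174
After event 2: A_seq=1199 A_ack=139 B_seq=139 B_ack=1174

1199 139 139 1174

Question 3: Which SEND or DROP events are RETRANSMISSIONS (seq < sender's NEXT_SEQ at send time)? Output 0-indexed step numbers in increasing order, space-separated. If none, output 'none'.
Answer: none

Derivation:
Step 0: SEND seq=0 -> fresh
Step 1: SEND seq=1000 -> fresh
Step 2: DROP seq=1174 -> fresh
Step 3: SEND seq=1199 -> fresh
Step 4: SEND seq=1376 -> fresh
Step 5: SEND seq=1448 -> fresh
Step 6: SEND seq=1568 -> fresh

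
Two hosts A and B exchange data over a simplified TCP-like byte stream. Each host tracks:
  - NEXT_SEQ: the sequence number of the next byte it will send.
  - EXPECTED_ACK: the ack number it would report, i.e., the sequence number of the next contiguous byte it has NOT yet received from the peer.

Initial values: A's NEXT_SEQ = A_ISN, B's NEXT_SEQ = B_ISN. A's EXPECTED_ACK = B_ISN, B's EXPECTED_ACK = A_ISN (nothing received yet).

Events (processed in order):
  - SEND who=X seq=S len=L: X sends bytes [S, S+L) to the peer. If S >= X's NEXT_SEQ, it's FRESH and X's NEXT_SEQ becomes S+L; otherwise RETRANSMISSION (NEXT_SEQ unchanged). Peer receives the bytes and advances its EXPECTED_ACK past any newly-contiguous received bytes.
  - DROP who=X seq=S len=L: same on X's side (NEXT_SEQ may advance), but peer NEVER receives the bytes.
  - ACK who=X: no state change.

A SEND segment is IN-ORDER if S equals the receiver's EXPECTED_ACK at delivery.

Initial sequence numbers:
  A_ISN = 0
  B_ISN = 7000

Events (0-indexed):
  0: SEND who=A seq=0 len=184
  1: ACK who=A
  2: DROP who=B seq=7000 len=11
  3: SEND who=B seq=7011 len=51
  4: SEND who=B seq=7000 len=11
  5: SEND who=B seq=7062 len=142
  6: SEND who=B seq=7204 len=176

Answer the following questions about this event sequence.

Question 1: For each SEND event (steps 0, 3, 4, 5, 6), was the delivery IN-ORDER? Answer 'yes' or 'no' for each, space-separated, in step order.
Answer: yes no yes yes yes

Derivation:
Step 0: SEND seq=0 -> in-order
Step 3: SEND seq=7011 -> out-of-order
Step 4: SEND seq=7000 -> in-order
Step 5: SEND seq=7062 -> in-order
Step 6: SEND seq=7204 -> in-order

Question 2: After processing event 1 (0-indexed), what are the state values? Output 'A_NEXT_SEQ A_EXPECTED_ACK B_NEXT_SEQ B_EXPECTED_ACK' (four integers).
After event 0: A_seq=184 A_ack=7000 B_seq=7000 B_ack=184
After event 1: A_seq=184 A_ack=7000 B_seq=7000 B_ack=184

184 7000 7000 184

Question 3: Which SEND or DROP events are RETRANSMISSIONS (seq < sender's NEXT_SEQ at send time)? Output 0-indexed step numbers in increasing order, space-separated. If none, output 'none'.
Step 0: SEND seq=0 -> fresh
Step 2: DROP seq=7000 -> fresh
Step 3: SEND seq=7011 -> fresh
Step 4: SEND seq=7000 -> retransmit
Step 5: SEND seq=7062 -> fresh
Step 6: SEND seq=7204 -> fresh

Answer: 4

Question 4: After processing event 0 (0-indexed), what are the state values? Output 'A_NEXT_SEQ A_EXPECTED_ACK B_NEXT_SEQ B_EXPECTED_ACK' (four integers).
After event 0: A_seq=184 A_ack=7000 B_seq=7000 B_ack=184

184 7000 7000 184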